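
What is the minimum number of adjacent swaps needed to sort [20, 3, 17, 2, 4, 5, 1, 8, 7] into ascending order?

20 swaps

The minimum number of adjacent swaps to sort an array equals its inversion count, since every such swap removes exactly one inversion.
Count inversions — for each element, later elements that are smaller:
20: 3, 17, 2, 4, 5, 1, 8, 7 → 8
3: 2, 1 → 2
17: 2, 4, 5, 1, 8, 7 → 6
2: 1 → 1
4: 1 → 1
5: 1 → 1
1: none → 0
8: 7 → 1
7: none → 0
Total inversions: 8 + 2 + 6 + 1 + 1 + 1 + 0 + 1 + 0 = 20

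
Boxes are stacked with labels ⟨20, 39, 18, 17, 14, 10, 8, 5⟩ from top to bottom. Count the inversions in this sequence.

27 out-of-order pairs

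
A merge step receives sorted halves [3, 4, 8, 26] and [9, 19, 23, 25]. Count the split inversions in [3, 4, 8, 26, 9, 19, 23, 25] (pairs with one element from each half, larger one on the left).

For each element r of the right run, count left-run elements greater than r:
r = 9: 26 → 1
r = 19: 26 → 1
r = 23: 26 → 1
r = 25: 26 → 1
Cross-inversions: 1 + 1 + 1 + 1 = 4

4 cross-inversions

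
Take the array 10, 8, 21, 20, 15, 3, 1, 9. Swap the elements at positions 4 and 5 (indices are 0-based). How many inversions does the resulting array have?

18

Positions 4 and 5 hold 15 and 3; after swapping, the array is [10, 8, 21, 20, 3, 15, 1, 9].
Element-by-element contributions:
10 → 8, 3, 1, 9 → 4
8 → 3, 1 → 2
21 → 20, 3, 15, 1, 9 → 5
20 → 3, 15, 1, 9 → 4
3 → 1 → 1
15 → 1, 9 → 2
1 → none → 0
9 → none → 0
Sum: 4 + 2 + 5 + 4 + 1 + 2 + 0 + 0 = 18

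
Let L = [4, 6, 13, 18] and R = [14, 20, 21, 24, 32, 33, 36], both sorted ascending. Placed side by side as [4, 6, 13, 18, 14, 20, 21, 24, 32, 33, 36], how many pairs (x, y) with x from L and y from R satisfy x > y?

1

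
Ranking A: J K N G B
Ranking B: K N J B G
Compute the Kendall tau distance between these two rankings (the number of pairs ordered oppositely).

Assign each item its position (1..5) in the first ordering, then rewrite the second ordering as that position sequence:
positions: J→1, K→2, N→3, G→4, B→5
second ordering as positions: [2, 3, 1, 5, 4]
Discordant pairs = inversions in this position sequence.
2: 1 → 1
3: 1 → 1
1: 0
5: 4 → 1
4: 0
Total: 1 + 1 + 0 + 1 + 0 = 3

3 discordant pairs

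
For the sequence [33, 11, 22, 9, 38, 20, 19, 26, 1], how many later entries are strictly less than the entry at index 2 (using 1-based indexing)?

2 such elements

The element at index 2 is 11.
Elements after it: 22, 9, 38, 20, 19, 26, 1
Those smaller than 11: 9, 1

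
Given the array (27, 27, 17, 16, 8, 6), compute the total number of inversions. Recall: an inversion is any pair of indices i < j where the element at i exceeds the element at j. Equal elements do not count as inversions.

Element-by-element contributions:
27: 4
27: 4
17: 3
16: 2
8: 1
6: 0
Sum: 4 + 4 + 3 + 2 + 1 + 0 = 14

14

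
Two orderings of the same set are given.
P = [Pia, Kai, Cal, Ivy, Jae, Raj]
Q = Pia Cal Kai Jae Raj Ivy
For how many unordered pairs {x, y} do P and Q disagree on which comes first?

Assign each item its position (1..6) in the first ordering, then rewrite the second ordering as that position sequence:
positions: Pia→1, Kai→2, Cal→3, Ivy→4, Jae→5, Raj→6
second ordering as positions: [1, 3, 2, 5, 6, 4]
Discordant pairs = inversions in this position sequence.
1: 0
3: 2 → 1
2: 0
5: 4 → 1
6: 4 → 1
4: 0
Total: 0 + 1 + 0 + 1 + 1 + 0 = 3

3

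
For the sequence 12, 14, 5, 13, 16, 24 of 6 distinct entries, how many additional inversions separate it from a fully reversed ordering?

12

Maximum inversions for 6 distinct elements is C(6, 2) = 6·5/2 = 15.
Current inversions — for each element, count later smaller elements:
12: 1
14: 2
5: 0
13: 0
16: 0
24: 0
Current total: 1 + 2 + 0 + 0 + 0 + 0 = 3
Shortfall: 15 − 3 = 12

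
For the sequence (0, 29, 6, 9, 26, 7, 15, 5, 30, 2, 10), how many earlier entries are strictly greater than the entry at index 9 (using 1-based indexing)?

The element at index 9 is 30.
Elements before it: 0, 29, 6, 9, 26, 7, 15, 5
None of them are larger than 30.

0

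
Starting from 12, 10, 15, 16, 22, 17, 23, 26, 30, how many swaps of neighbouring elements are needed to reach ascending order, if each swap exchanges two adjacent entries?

2

Minimum adjacent swaps = number of inversions (each swap of adjacent out-of-order elements removes one inversion and no swap can remove more).
Count inversions — for each element, later elements that are smaller:
12: 10 → 1
10: none → 0
15: none → 0
16: none → 0
22: 17 → 1
17: none → 0
23: none → 0
26: none → 0
30: none → 0
Total inversions: 1 + 0 + 0 + 0 + 1 + 0 + 0 + 0 + 0 = 2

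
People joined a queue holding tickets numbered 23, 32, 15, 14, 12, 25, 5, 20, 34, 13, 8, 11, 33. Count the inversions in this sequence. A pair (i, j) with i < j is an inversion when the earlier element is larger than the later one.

45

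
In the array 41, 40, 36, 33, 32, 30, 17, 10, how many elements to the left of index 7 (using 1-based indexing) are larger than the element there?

6 such elements

The element at index 7 is 17.
Elements before it: 41, 40, 36, 33, 32, 30
Those larger than 17: 41, 40, 36, 33, 32, 30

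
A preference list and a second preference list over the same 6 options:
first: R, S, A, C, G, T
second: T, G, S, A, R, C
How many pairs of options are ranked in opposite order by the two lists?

Assign each item its position (1..6) in the first ordering, then rewrite the second ordering as that position sequence:
positions: R→1, S→2, A→3, C→4, G→5, T→6
second ordering as positions: [6, 5, 2, 3, 1, 4]
Discordant pairs = inversions in this position sequence.
6: 5, 2, 3, 1, 4 → 5
5: 2, 3, 1, 4 → 4
2: 1 → 1
3: 1 → 1
1: 0
4: 0
Total: 5 + 4 + 1 + 1 + 0 + 0 = 11

11 pairs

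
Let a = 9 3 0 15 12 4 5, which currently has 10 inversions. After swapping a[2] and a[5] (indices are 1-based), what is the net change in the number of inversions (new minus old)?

+1

Positions 2 and 5 hold 3 and 12; after swapping, the array is [9, 12, 0, 15, 3, 4, 5].
Sweep left to right; for each value list the smaller values that follow it:
9: 4
12: 4
0: 0
15: 3
3: 0
4: 0
5: 0
Sum: 4 + 4 + 0 + 3 + 0 + 0 + 0 = 11
Change: 11 − 10 = +1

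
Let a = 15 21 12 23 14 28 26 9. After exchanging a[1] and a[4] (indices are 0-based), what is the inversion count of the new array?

Positions 1 and 4 hold 21 and 14; after swapping, the array is [15, 14, 12, 23, 21, 28, 26, 9].
For each element, count later entries that are smaller:
15: 3
14: 2
12: 1
23: 2
21: 1
28: 2
26: 1
9: 0
Sum: 3 + 2 + 1 + 2 + 1 + 2 + 1 + 0 = 12

12 inversions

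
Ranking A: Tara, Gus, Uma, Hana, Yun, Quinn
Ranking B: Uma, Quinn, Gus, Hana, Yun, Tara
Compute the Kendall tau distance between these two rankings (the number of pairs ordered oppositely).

9

Assign each item its position (1..6) in the first ordering, then rewrite the second ordering as that position sequence:
positions: Tara→1, Gus→2, Uma→3, Hana→4, Yun→5, Quinn→6
second ordering as positions: [3, 6, 2, 4, 5, 1]
Discordant pairs = inversions in this position sequence.
3: 2, 1 → 2
6: 2, 4, 5, 1 → 4
2: 1 → 1
4: 1 → 1
5: 1 → 1
1: 0
Total: 2 + 4 + 1 + 1 + 1 + 0 = 9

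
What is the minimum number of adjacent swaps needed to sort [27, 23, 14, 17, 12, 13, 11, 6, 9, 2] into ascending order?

42

The minimum number of adjacent swaps to sort an array equals its inversion count, since every such swap removes exactly one inversion.
Count inversions — for each element, later elements that are smaller:
27: 23, 14, 17, 12, 13, 11, 6, 9, 2 → 9
23: 14, 17, 12, 13, 11, 6, 9, 2 → 8
14: 12, 13, 11, 6, 9, 2 → 6
17: 12, 13, 11, 6, 9, 2 → 6
12: 11, 6, 9, 2 → 4
13: 11, 6, 9, 2 → 4
11: 6, 9, 2 → 3
6: 2 → 1
9: 2 → 1
2: none → 0
Total inversions: 9 + 8 + 6 + 6 + 4 + 4 + 3 + 1 + 1 + 0 = 42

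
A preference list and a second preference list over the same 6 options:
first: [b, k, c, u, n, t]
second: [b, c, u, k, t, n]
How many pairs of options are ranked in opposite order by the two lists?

3

Assign each item its position (1..6) in the first ordering, then rewrite the second ordering as that position sequence:
positions: b→1, k→2, c→3, u→4, n→5, t→6
second ordering as positions: [1, 3, 4, 2, 6, 5]
Discordant pairs = inversions in this position sequence.
1: 0
3: 2 → 1
4: 2 → 1
2: 0
6: 5 → 1
5: 0
Total: 0 + 1 + 1 + 0 + 1 + 0 = 3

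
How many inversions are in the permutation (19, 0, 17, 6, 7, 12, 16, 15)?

Element-by-element contributions:
19: 7
0: 0
17: 5
6: 0
7: 0
12: 0
16: 1
15: 0
Sum: 7 + 0 + 5 + 0 + 0 + 0 + 1 + 0 = 13

13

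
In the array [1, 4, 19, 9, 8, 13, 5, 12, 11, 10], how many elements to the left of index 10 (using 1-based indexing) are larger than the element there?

The element at index 10 is 10.
Elements before it: 1, 4, 19, 9, 8, 13, 5, 12, 11
Those larger than 10: 19, 13, 12, 11

4 such elements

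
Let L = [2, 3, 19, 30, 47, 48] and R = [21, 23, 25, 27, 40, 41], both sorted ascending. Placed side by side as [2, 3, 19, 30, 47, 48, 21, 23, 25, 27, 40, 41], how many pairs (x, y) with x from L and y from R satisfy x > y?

16

For each element r of the right run, count left-run elements greater than r:
r = 21: 30, 47, 48 → 3
r = 23: 30, 47, 48 → 3
r = 25: 30, 47, 48 → 3
r = 27: 30, 47, 48 → 3
r = 40: 47, 48 → 2
r = 41: 47, 48 → 2
Cross-inversions: 3 + 3 + 3 + 3 + 2 + 2 = 16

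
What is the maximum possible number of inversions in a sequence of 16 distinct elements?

120 inversions

A reversed (strictly descending) arrangement makes every pair an inversion, giving C(16, 2) inversions.
C(16, 2) = 16·15/2 = 120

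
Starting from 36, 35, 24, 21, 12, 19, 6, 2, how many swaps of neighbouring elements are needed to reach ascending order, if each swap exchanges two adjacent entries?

Minimum adjacent swaps = number of inversions (each swap of adjacent out-of-order elements removes one inversion and no swap can remove more).
Count inversions — for each element, later elements that are smaller:
36: 35, 24, 21, 12, 19, 6, 2 → 7
35: 24, 21, 12, 19, 6, 2 → 6
24: 21, 12, 19, 6, 2 → 5
21: 12, 19, 6, 2 → 4
12: 6, 2 → 2
19: 6, 2 → 2
6: 2 → 1
2: none → 0
Total inversions: 7 + 6 + 5 + 4 + 2 + 2 + 1 + 0 = 27

27 swaps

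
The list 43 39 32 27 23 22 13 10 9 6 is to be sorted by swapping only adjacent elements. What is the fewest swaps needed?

The minimum number of adjacent swaps to sort an array equals its inversion count, since every such swap removes exactly one inversion.
Count inversions — for each element, later elements that are smaller:
43: 39, 32, 27, 23, 22, 13, 10, 9, 6 → 9
39: 32, 27, 23, 22, 13, 10, 9, 6 → 8
32: 27, 23, 22, 13, 10, 9, 6 → 7
27: 23, 22, 13, 10, 9, 6 → 6
23: 22, 13, 10, 9, 6 → 5
22: 13, 10, 9, 6 → 4
13: 10, 9, 6 → 3
10: 9, 6 → 2
9: 6 → 1
6: none → 0
Total inversions: 9 + 8 + 7 + 6 + 5 + 4 + 3 + 2 + 1 + 0 = 45

45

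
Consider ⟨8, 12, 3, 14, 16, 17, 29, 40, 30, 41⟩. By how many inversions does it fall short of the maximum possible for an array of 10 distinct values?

42 inversions short

Maximum inversions for 10 distinct elements is C(10, 2) = 10·9/2 = 45.
Current inversions — for each element, count later smaller elements:
8: 1
12: 1
3: 0
14: 0
16: 0
17: 0
29: 0
40: 1
30: 0
41: 0
Current total: 1 + 1 + 0 + 0 + 0 + 0 + 0 + 1 + 0 + 0 = 3
Shortfall: 45 − 3 = 42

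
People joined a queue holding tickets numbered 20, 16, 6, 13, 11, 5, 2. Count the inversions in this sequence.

Element-by-element contributions:
20 → 16, 6, 13, 11, 5, 2 → 6
16 → 6, 13, 11, 5, 2 → 5
6 → 5, 2 → 2
13 → 11, 5, 2 → 3
11 → 5, 2 → 2
5 → 2 → 1
2 → none → 0
Sum: 6 + 5 + 2 + 3 + 2 + 1 + 0 = 19

19 inversions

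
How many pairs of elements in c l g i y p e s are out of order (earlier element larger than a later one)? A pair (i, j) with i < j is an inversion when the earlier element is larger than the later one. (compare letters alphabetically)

9 inversions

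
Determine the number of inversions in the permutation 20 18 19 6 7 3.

Element-by-element contributions:
20 → 18, 19, 6, 7, 3 → 5
18 → 6, 7, 3 → 3
19 → 6, 7, 3 → 3
6 → 3 → 1
7 → 3 → 1
3 → none → 0
Sum: 5 + 3 + 3 + 1 + 1 + 0 = 13

Out-of-order pairs: 13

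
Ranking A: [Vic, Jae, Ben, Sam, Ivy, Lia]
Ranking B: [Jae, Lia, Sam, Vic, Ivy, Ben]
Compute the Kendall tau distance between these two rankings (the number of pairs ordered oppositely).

Assign each item its position (1..6) in the first ordering, then rewrite the second ordering as that position sequence:
positions: Vic→1, Jae→2, Ben→3, Sam→4, Ivy→5, Lia→6
second ordering as positions: [2, 6, 4, 1, 5, 3]
Discordant pairs = inversions in this position sequence.
2: 1 → 1
6: 4, 1, 5, 3 → 4
4: 1, 3 → 2
1: 0
5: 3 → 1
3: 0
Total: 1 + 4 + 2 + 0 + 1 + 0 = 8

There are 8 discordant pairs.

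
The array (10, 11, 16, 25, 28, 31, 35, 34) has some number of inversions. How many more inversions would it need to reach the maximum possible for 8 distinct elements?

27

Maximum inversions for 8 distinct elements is C(8, 2) = 8·7/2 = 28.
Current inversions — for each element, count later smaller elements:
10: 0
11: 0
16: 0
25: 0
28: 0
31: 0
35: 1
34: 0
Current total: 0 + 0 + 0 + 0 + 0 + 0 + 1 + 0 = 1
Shortfall: 28 − 1 = 27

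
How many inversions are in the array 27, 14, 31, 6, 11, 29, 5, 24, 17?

For each element, count later entries that are smaller:
27 → 14, 6, 11, 5, 24, 17 → 6
14 → 6, 11, 5 → 3
31 → 6, 11, 29, 5, 24, 17 → 6
6 → 5 → 1
11 → 5 → 1
29 → 5, 24, 17 → 3
5 → none → 0
24 → 17 → 1
17 → none → 0
Sum: 6 + 3 + 6 + 1 + 1 + 3 + 0 + 1 + 0 = 21

21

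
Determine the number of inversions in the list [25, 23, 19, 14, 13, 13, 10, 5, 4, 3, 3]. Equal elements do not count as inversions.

53

For each element, count later entries that are smaller:
25 → 23, 19, 14, 13, 13, 10, 5, 4, 3, 3 → 10
23 → 19, 14, 13, 13, 10, 5, 4, 3, 3 → 9
19 → 14, 13, 13, 10, 5, 4, 3, 3 → 8
14 → 13, 13, 10, 5, 4, 3, 3 → 7
13 → 10, 5, 4, 3, 3 → 5
13 → 10, 5, 4, 3, 3 → 5
10 → 5, 4, 3, 3 → 4
5 → 4, 3, 3 → 3
4 → 3, 3 → 2
3 → none → 0
3 → none → 0
Sum: 10 + 9 + 8 + 7 + 5 + 5 + 4 + 3 + 2 + 0 + 0 = 53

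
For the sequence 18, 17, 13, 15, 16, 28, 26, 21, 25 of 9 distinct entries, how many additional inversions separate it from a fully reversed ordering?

Maximum inversions for 9 distinct elements is C(9, 2) = 9·8/2 = 36.
Current inversions — for each element, count later smaller elements:
18: 4
17: 3
13: 0
15: 0
16: 0
28: 3
26: 2
21: 0
25: 0
Current total: 4 + 3 + 0 + 0 + 0 + 3 + 2 + 0 + 0 = 12
Shortfall: 36 − 12 = 24

24 inversions short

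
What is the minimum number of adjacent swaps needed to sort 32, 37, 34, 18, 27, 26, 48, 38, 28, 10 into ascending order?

26

Minimum adjacent swaps = number of inversions (each swap of adjacent out-of-order elements removes one inversion and no swap can remove more).
Count inversions — for each element, later elements that are smaller:
32: 18, 27, 26, 28, 10 → 5
37: 34, 18, 27, 26, 28, 10 → 6
34: 18, 27, 26, 28, 10 → 5
18: 10 → 1
27: 26, 10 → 2
26: 10 → 1
48: 38, 28, 10 → 3
38: 28, 10 → 2
28: 10 → 1
10: none → 0
Total inversions: 5 + 6 + 5 + 1 + 2 + 1 + 3 + 2 + 1 + 0 = 26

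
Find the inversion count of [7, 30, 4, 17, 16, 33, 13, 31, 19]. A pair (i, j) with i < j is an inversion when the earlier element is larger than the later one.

13 inversions

For each element, count later entries that are smaller:
7: 1
30: 5
4: 0
17: 2
16: 1
33: 3
13: 0
31: 1
19: 0
Sum: 1 + 5 + 0 + 2 + 1 + 3 + 0 + 1 + 0 = 13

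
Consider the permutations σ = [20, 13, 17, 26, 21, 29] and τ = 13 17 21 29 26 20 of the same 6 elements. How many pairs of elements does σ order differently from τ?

7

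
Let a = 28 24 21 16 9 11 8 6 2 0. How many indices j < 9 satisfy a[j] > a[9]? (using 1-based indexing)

8

The element at index 9 is 2.
Elements before it: 28, 24, 21, 16, 9, 11, 8, 6
Those larger than 2: 28, 24, 21, 16, 9, 11, 8, 6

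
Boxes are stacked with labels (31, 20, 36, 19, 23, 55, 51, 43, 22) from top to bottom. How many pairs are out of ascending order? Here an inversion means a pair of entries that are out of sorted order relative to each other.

There are 15 out-of-order pairs.

Count, for each position, how many later elements it exceeds:
31 → 20, 19, 23, 22 → 4
20 → 19 → 1
36 → 19, 23, 22 → 3
19 → none → 0
23 → 22 → 1
55 → 51, 43, 22 → 3
51 → 43, 22 → 2
43 → 22 → 1
22 → none → 0
Sum: 4 + 1 + 3 + 0 + 1 + 3 + 2 + 1 + 0 = 15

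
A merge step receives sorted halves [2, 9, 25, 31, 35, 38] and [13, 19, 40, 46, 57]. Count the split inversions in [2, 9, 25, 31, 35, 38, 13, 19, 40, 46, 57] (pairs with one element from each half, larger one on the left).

Count, for every r in R, how many entries of L exceed r:
r = 13: 25, 31, 35, 38 → 4
r = 19: 25, 31, 35, 38 → 4
r = 40: none → 0
r = 46: none → 0
r = 57: none → 0
Cross-inversions: 4 + 4 + 0 + 0 + 0 = 8

8 cross-inversions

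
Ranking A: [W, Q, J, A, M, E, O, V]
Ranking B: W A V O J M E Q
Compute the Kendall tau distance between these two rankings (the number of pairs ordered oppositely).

14 discordant pairs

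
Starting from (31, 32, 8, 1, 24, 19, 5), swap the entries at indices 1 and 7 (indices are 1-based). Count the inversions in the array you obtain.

8

Positions 1 and 7 hold 31 and 5; after swapping, the array is [5, 32, 8, 1, 24, 19, 31].
For each element, count later entries that are smaller:
5: 1
32: 5
8: 1
1: 0
24: 1
19: 0
31: 0
Sum: 1 + 5 + 1 + 0 + 1 + 0 + 0 = 8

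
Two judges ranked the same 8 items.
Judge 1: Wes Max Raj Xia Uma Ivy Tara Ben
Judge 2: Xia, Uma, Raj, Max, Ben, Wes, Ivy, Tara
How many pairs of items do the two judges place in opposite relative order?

12 discordant pairs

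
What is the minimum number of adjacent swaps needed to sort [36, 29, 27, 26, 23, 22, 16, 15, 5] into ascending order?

There are 36 swaps.

Each adjacent swap fixes exactly one inversion, so the minimum swap count equals the number of inversions.
Count inversions — for each element, later elements that are smaller:
36: 29, 27, 26, 23, 22, 16, 15, 5 → 8
29: 27, 26, 23, 22, 16, 15, 5 → 7
27: 26, 23, 22, 16, 15, 5 → 6
26: 23, 22, 16, 15, 5 → 5
23: 22, 16, 15, 5 → 4
22: 16, 15, 5 → 3
16: 15, 5 → 2
15: 5 → 1
5: none → 0
Total inversions: 8 + 7 + 6 + 5 + 4 + 3 + 2 + 1 + 0 = 36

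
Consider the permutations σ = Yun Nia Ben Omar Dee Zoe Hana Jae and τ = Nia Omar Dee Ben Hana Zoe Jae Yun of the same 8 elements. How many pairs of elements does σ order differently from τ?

There are 10 discordant pairs.

Assign each item its position (1..8) in the first ordering, then rewrite the second ordering as that position sequence:
positions: Yun→1, Nia→2, Ben→3, Omar→4, Dee→5, Zoe→6, Hana→7, Jae→8
second ordering as positions: [2, 4, 5, 3, 7, 6, 8, 1]
Discordant pairs = inversions in this position sequence.
2: 1 → 1
4: 3, 1 → 2
5: 3, 1 → 2
3: 1 → 1
7: 6, 1 → 2
6: 1 → 1
8: 1 → 1
1: 0
Total: 1 + 2 + 2 + 1 + 2 + 1 + 1 + 0 = 10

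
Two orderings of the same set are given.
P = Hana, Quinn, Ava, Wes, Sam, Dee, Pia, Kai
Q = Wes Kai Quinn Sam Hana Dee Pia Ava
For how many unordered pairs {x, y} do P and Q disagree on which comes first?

14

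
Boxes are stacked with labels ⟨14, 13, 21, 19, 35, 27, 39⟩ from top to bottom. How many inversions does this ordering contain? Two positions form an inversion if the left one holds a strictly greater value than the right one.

Out-of-order pairs: 3

Inversion pairs (indices are 1-based):
(1,2): 14 > 13
(3,4): 21 > 19
(5,6): 35 > 27
That's 3 pairs.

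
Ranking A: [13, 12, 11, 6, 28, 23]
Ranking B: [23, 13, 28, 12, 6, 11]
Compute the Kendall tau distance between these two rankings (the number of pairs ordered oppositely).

9

Assign each item its position (1..6) in the first ordering, then rewrite the second ordering as that position sequence:
positions: 13→1, 12→2, 11→3, 6→4, 28→5, 23→6
second ordering as positions: [6, 1, 5, 2, 4, 3]
Discordant pairs = inversions in this position sequence.
6: 1, 5, 2, 4, 3 → 5
1: 0
5: 2, 4, 3 → 3
2: 0
4: 3 → 1
3: 0
Total: 5 + 0 + 3 + 0 + 1 + 0 = 9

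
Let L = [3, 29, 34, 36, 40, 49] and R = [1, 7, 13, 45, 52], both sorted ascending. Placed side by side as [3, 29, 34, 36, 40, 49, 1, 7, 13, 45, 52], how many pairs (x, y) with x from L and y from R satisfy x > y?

17

Take each right-half value and tally the left-half values above it:
r = 1: 3, 29, 34, 36, 40, 49 → 6
r = 7: 29, 34, 36, 40, 49 → 5
r = 13: 29, 34, 36, 40, 49 → 5
r = 45: 49 → 1
r = 52: none → 0
Cross-inversions: 6 + 5 + 5 + 1 + 0 = 17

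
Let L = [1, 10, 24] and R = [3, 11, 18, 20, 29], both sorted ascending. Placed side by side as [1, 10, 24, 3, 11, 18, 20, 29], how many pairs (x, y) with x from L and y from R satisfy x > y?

5 split inversions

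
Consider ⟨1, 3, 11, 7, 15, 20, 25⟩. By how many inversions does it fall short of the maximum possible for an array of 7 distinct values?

20

Maximum inversions for 7 distinct elements is C(7, 2) = 7·6/2 = 21.
Current inversions — for each element, count later smaller elements:
1: 0
3: 0
11: 1
7: 0
15: 0
20: 0
25: 0
Current total: 0 + 0 + 1 + 0 + 0 + 0 + 0 = 1
Shortfall: 21 − 1 = 20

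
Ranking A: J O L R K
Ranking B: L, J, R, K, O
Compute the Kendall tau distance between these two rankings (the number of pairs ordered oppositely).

Assign each item its position (1..5) in the first ordering, then rewrite the second ordering as that position sequence:
positions: J→1, O→2, L→3, R→4, K→5
second ordering as positions: [3, 1, 4, 5, 2]
Discordant pairs = inversions in this position sequence.
3: 1, 2 → 2
1: 0
4: 2 → 1
5: 2 → 1
2: 0
Total: 2 + 0 + 1 + 1 + 0 = 4

There are 4 discordant pairs.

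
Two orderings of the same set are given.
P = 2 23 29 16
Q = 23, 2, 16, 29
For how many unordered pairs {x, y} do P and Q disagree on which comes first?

2

Assign each item its position (1..4) in the first ordering, then rewrite the second ordering as that position sequence:
positions: 2→1, 23→2, 29→3, 16→4
second ordering as positions: [2, 1, 4, 3]
Discordant pairs = inversions in this position sequence.
2: 1 → 1
1: 0
4: 3 → 1
3: 0
Total: 1 + 0 + 1 + 0 = 2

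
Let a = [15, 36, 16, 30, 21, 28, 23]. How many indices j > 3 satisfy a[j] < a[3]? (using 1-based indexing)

The element at index 3 is 16.
Elements after it: 30, 21, 28, 23
None of them are smaller than 16.

0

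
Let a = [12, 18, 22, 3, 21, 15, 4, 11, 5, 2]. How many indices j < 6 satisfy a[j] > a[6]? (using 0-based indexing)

5

The element at index 6 is 4.
Elements before it: 12, 18, 22, 3, 21, 15
Those larger than 4: 12, 18, 22, 21, 15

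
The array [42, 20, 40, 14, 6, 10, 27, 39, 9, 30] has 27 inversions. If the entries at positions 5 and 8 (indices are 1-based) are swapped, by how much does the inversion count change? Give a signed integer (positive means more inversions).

+5

Positions 5 and 8 hold 6 and 39; after swapping, the array is [42, 20, 40, 14, 39, 10, 27, 6, 9, 30].
Element-by-element contributions:
42 → 20, 40, 14, 39, 10, 27, 6, 9, 30 → 9
20 → 14, 10, 6, 9 → 4
40 → 14, 39, 10, 27, 6, 9, 30 → 7
14 → 10, 6, 9 → 3
39 → 10, 27, 6, 9, 30 → 5
10 → 6, 9 → 2
27 → 6, 9 → 2
6 → none → 0
9 → none → 0
30 → none → 0
Sum: 9 + 4 + 7 + 3 + 5 + 2 + 2 + 0 + 0 + 0 = 32
Change: 32 − 27 = +5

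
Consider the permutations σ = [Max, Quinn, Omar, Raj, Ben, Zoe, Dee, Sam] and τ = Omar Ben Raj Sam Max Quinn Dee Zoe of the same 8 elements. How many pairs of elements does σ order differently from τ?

12

Assign each item its position (1..8) in the first ordering, then rewrite the second ordering as that position sequence:
positions: Max→1, Quinn→2, Omar→3, Raj→4, Ben→5, Zoe→6, Dee→7, Sam→8
second ordering as positions: [3, 5, 4, 8, 1, 2, 7, 6]
Discordant pairs = inversions in this position sequence.
3: 1, 2 → 2
5: 4, 1, 2 → 3
4: 1, 2 → 2
8: 1, 2, 7, 6 → 4
1: 0
2: 0
7: 6 → 1
6: 0
Total: 2 + 3 + 2 + 4 + 0 + 0 + 1 + 0 = 12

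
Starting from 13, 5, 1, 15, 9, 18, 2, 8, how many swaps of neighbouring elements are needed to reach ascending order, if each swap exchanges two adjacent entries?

14

Minimum adjacent swaps = number of inversions (each swap of adjacent out-of-order elements removes one inversion and no swap can remove more).
Count inversions — for each element, later elements that are smaller:
13: 5, 1, 9, 2, 8 → 5
5: 1, 2 → 2
1: none → 0
15: 9, 2, 8 → 3
9: 2, 8 → 2
18: 2, 8 → 2
2: none → 0
8: none → 0
Total inversions: 5 + 2 + 0 + 3 + 2 + 2 + 0 + 0 = 14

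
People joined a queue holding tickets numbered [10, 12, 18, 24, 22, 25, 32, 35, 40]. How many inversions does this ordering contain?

Sweep left to right; for each value list the smaller values that follow it:
10: 0
12: 0
18: 0
24: 1
22: 0
25: 0
32: 0
35: 0
40: 0
Sum: 0 + 0 + 0 + 1 + 0 + 0 + 0 + 0 + 0 = 1

There is 1 inversion.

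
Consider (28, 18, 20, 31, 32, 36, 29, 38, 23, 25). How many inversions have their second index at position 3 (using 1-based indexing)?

The element at index 3 is 20.
Elements before it: 28, 18
Those larger than 20: 28

1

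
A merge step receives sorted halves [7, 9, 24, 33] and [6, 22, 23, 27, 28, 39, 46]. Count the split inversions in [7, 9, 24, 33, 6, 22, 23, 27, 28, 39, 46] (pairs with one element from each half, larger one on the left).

Count, for every r in R, how many entries of L exceed r:
r = 6: 7, 9, 24, 33 → 4
r = 22: 24, 33 → 2
r = 23: 24, 33 → 2
r = 27: 33 → 1
r = 28: 33 → 1
r = 39: none → 0
r = 46: none → 0
Cross-inversions: 4 + 2 + 2 + 1 + 1 + 0 + 0 = 10

10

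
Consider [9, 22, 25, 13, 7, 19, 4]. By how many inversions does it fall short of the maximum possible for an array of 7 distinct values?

Maximum inversions for 7 distinct elements is C(7, 2) = 7·6/2 = 21.
Current inversions — for each element, count later smaller elements:
9: 2
22: 4
25: 4
13: 2
7: 1
19: 1
4: 0
Current total: 2 + 4 + 4 + 2 + 1 + 1 + 0 = 14
Shortfall: 21 − 14 = 7

7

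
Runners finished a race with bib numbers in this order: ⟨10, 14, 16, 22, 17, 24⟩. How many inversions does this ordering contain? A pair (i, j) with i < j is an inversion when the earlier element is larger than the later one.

Inversions: 1

Listing every pair i<j with a[i]>a[j] (using 0-based positions):
(3,4): 22 > 17
That's 1 pair.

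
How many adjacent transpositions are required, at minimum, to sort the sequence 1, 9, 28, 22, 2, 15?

Each adjacent swap fixes exactly one inversion, so the minimum swap count equals the number of inversions.
Count inversions — for each element, later elements that are smaller:
1: none → 0
9: 2 → 1
28: 22, 2, 15 → 3
22: 2, 15 → 2
2: none → 0
15: none → 0
Total inversions: 0 + 1 + 3 + 2 + 0 + 0 = 6

6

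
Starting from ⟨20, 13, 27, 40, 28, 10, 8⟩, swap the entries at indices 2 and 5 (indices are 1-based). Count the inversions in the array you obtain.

16 inversions

Positions 2 and 5 hold 13 and 28; after swapping, the array is [20, 28, 27, 40, 13, 10, 8].
Count, for each position, how many later elements it exceeds:
20: 3
28: 4
27: 3
40: 3
13: 2
10: 1
8: 0
Sum: 3 + 4 + 3 + 3 + 2 + 1 + 0 = 16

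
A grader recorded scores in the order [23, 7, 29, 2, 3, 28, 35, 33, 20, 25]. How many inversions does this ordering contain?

Sweep left to right; for each value list the smaller values that follow it:
23 → 7, 2, 3, 20 → 4
7 → 2, 3 → 2
29 → 2, 3, 28, 20, 25 → 5
2 → none → 0
3 → none → 0
28 → 20, 25 → 2
35 → 33, 20, 25 → 3
33 → 20, 25 → 2
20 → none → 0
25 → none → 0
Sum: 4 + 2 + 5 + 0 + 0 + 2 + 3 + 2 + 0 + 0 = 18

18 inversions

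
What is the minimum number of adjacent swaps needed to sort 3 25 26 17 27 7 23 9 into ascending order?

14

Minimum adjacent swaps = number of inversions (each swap of adjacent out-of-order elements removes one inversion and no swap can remove more).
Count inversions — for each element, later elements that are smaller:
3: none → 0
25: 17, 7, 23, 9 → 4
26: 17, 7, 23, 9 → 4
17: 7, 9 → 2
27: 7, 23, 9 → 3
7: none → 0
23: 9 → 1
9: none → 0
Total inversions: 0 + 4 + 4 + 2 + 3 + 0 + 1 + 0 = 14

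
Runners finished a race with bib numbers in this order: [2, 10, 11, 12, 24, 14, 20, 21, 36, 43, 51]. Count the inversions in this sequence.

3

Count, for each position, how many later elements it exceeds:
2: 0
10: 0
11: 0
12: 0
24: 3
14: 0
20: 0
21: 0
36: 0
43: 0
51: 0
Sum: 0 + 0 + 0 + 0 + 3 + 0 + 0 + 0 + 0 + 0 + 0 = 3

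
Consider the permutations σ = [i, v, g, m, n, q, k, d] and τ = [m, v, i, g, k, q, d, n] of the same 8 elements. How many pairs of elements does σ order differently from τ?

Discordant pairs: 8

Assign each item its position (1..8) in the first ordering, then rewrite the second ordering as that position sequence:
positions: i→1, v→2, g→3, m→4, n→5, q→6, k→7, d→8
second ordering as positions: [4, 2, 1, 3, 7, 6, 8, 5]
Discordant pairs = inversions in this position sequence.
4: 2, 1, 3 → 3
2: 1 → 1
1: 0
3: 0
7: 6, 5 → 2
6: 5 → 1
8: 5 → 1
5: 0
Total: 3 + 1 + 0 + 0 + 2 + 1 + 1 + 0 = 8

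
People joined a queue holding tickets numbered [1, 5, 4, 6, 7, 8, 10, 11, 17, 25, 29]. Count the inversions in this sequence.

For each element, count later entries that are smaller:
1 → none → 0
5 → 4 → 1
4 → none → 0
6 → none → 0
7 → none → 0
8 → none → 0
10 → none → 0
11 → none → 0
17 → none → 0
25 → none → 0
29 → none → 0
Sum: 0 + 1 + 0 + 0 + 0 + 0 + 0 + 0 + 0 + 0 + 0 = 1

There is 1 inversion.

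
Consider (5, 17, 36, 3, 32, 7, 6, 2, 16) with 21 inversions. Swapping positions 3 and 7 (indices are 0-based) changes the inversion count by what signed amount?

-1

Positions 3 and 7 hold 3 and 2; after swapping, the array is [5, 17, 36, 2, 32, 7, 6, 3, 16].
Sweep left to right; for each value list the smaller values that follow it:
5 → 2, 3 → 2
17 → 2, 7, 6, 3, 16 → 5
36 → 2, 32, 7, 6, 3, 16 → 6
2 → none → 0
32 → 7, 6, 3, 16 → 4
7 → 6, 3 → 2
6 → 3 → 1
3 → none → 0
16 → none → 0
Sum: 2 + 5 + 6 + 0 + 4 + 2 + 1 + 0 + 0 = 20
Change: 20 − 21 = -1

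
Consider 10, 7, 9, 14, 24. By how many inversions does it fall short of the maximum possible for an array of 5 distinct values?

Maximum inversions for 5 distinct elements is C(5, 2) = 5·4/2 = 10.
Current inversions — for each element, count later smaller elements:
10: 2
7: 0
9: 0
14: 0
24: 0
Current total: 2 + 0 + 0 + 0 + 0 = 2
Shortfall: 10 − 2 = 8

8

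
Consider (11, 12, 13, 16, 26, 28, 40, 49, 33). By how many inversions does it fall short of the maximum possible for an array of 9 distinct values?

34 inversions short

Maximum inversions for 9 distinct elements is C(9, 2) = 9·8/2 = 36.
Current inversions — for each element, count later smaller elements:
11: 0
12: 0
13: 0
16: 0
26: 0
28: 0
40: 1
49: 1
33: 0
Current total: 0 + 0 + 0 + 0 + 0 + 0 + 1 + 1 + 0 = 2
Shortfall: 36 − 2 = 34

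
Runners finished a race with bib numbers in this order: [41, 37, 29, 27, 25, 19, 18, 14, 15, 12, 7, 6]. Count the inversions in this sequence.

65 out-of-order pairs

For each element, count later entries that are smaller:
41 → 37, 29, 27, 25, 19, 18, 14, 15, 12, 7, 6 → 11
37 → 29, 27, 25, 19, 18, 14, 15, 12, 7, 6 → 10
29 → 27, 25, 19, 18, 14, 15, 12, 7, 6 → 9
27 → 25, 19, 18, 14, 15, 12, 7, 6 → 8
25 → 19, 18, 14, 15, 12, 7, 6 → 7
19 → 18, 14, 15, 12, 7, 6 → 6
18 → 14, 15, 12, 7, 6 → 5
14 → 12, 7, 6 → 3
15 → 12, 7, 6 → 3
12 → 7, 6 → 2
7 → 6 → 1
6 → none → 0
Sum: 11 + 10 + 9 + 8 + 7 + 6 + 5 + 3 + 3 + 2 + 1 + 0 = 65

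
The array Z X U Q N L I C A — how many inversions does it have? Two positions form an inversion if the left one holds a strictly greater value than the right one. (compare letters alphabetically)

There are 36 inversions.

Element-by-element contributions:
Z: 8
X: 7
U: 6
Q: 5
N: 4
L: 3
I: 2
C: 1
A: 0
Sum: 8 + 7 + 6 + 5 + 4 + 3 + 2 + 1 + 0 = 36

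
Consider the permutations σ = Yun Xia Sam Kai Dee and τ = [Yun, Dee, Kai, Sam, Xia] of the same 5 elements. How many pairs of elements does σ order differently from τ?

Assign each item its position (1..5) in the first ordering, then rewrite the second ordering as that position sequence:
positions: Yun→1, Xia→2, Sam→3, Kai→4, Dee→5
second ordering as positions: [1, 5, 4, 3, 2]
Discordant pairs = inversions in this position sequence.
1: 0
5: 4, 3, 2 → 3
4: 3, 2 → 2
3: 2 → 1
2: 0
Total: 0 + 3 + 2 + 1 + 0 = 6

6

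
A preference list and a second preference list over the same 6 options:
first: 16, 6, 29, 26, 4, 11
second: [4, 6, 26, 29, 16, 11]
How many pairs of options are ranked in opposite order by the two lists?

Assign each item its position (1..6) in the first ordering, then rewrite the second ordering as that position sequence:
positions: 16→1, 6→2, 29→3, 26→4, 4→5, 11→6
second ordering as positions: [5, 2, 4, 3, 1, 6]
Discordant pairs = inversions in this position sequence.
5: 2, 4, 3, 1 → 4
2: 1 → 1
4: 3, 1 → 2
3: 1 → 1
1: 0
6: 0
Total: 4 + 1 + 2 + 1 + 0 + 0 = 8

8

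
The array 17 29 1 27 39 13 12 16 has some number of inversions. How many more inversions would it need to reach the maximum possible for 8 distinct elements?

12

Maximum inversions for 8 distinct elements is C(8, 2) = 8·7/2 = 28.
Current inversions — for each element, count later smaller elements:
17: 4
29: 5
1: 0
27: 3
39: 3
13: 1
12: 0
16: 0
Current total: 4 + 5 + 0 + 3 + 3 + 1 + 0 + 0 = 16
Shortfall: 28 − 16 = 12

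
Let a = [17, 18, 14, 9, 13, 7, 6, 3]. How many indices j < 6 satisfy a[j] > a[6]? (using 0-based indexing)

6

The element at index 6 is 6.
Elements before it: 17, 18, 14, 9, 13, 7
Those larger than 6: 17, 18, 14, 9, 13, 7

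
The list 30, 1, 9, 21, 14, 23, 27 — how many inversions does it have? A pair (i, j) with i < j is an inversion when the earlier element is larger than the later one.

Element-by-element contributions:
30: 6
1: 0
9: 0
21: 1
14: 0
23: 0
27: 0
Sum: 6 + 0 + 0 + 1 + 0 + 0 + 0 = 7

7 inversions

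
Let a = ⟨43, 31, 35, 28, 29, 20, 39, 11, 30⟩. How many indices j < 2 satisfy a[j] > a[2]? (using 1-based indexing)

1 such element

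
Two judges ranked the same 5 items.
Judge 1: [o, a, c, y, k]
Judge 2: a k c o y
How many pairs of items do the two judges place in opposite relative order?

Assign each item its position (1..5) in the first ordering, then rewrite the second ordering as that position sequence:
positions: o→1, a→2, c→3, y→4, k→5
second ordering as positions: [2, 5, 3, 1, 4]
Discordant pairs = inversions in this position sequence.
2: 1 → 1
5: 3, 1, 4 → 3
3: 1 → 1
1: 0
4: 0
Total: 1 + 3 + 1 + 0 + 0 = 5

Discordant pairs: 5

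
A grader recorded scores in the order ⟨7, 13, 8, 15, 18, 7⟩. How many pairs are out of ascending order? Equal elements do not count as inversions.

For each element, count later entries that are smaller:
7 → none → 0
13 → 8, 7 → 2
8 → 7 → 1
15 → 7 → 1
18 → 7 → 1
7 → none → 0
Sum: 0 + 2 + 1 + 1 + 1 + 0 = 5

5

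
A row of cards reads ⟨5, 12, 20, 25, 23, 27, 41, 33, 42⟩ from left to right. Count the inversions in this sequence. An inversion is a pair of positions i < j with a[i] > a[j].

Out-of-order pairs: 2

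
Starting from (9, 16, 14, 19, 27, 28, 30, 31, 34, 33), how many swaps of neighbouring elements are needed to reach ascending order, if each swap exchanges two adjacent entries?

2

Each adjacent swap fixes exactly one inversion, so the minimum swap count equals the number of inversions.
Count inversions — for each element, later elements that are smaller:
9: none → 0
16: 14 → 1
14: none → 0
19: none → 0
27: none → 0
28: none → 0
30: none → 0
31: none → 0
34: 33 → 1
33: none → 0
Total inversions: 0 + 1 + 0 + 0 + 0 + 0 + 0 + 0 + 1 + 0 = 2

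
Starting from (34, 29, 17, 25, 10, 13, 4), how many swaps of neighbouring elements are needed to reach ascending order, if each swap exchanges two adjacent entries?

There are 19 swaps.

The minimum number of adjacent swaps to sort an array equals its inversion count, since every such swap removes exactly one inversion.
Count inversions — for each element, later elements that are smaller:
34: 29, 17, 25, 10, 13, 4 → 6
29: 17, 25, 10, 13, 4 → 5
17: 10, 13, 4 → 3
25: 10, 13, 4 → 3
10: 4 → 1
13: 4 → 1
4: none → 0
Total inversions: 6 + 5 + 3 + 3 + 1 + 1 + 0 = 19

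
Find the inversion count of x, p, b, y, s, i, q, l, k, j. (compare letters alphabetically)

30

For each element, count later entries that are smaller:
x: 8
p: 5
b: 0
y: 6
s: 5
i: 0
q: 3
l: 2
k: 1
j: 0
Sum: 8 + 5 + 0 + 6 + 5 + 0 + 3 + 2 + 1 + 0 = 30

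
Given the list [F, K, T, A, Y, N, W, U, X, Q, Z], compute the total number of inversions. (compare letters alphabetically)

14 inversions

Count, for each position, how many later elements it exceeds:
F: 1
K: 1
T: 3
A: 0
Y: 5
N: 0
W: 2
U: 1
X: 1
Q: 0
Z: 0
Sum: 1 + 1 + 3 + 0 + 5 + 0 + 2 + 1 + 1 + 0 + 0 = 14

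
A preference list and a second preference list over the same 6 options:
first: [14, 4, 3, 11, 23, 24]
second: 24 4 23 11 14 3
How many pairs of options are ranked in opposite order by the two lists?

Assign each item its position (1..6) in the first ordering, then rewrite the second ordering as that position sequence:
positions: 14→1, 4→2, 3→3, 11→4, 23→5, 24→6
second ordering as positions: [6, 2, 5, 4, 1, 3]
Discordant pairs = inversions in this position sequence.
6: 2, 5, 4, 1, 3 → 5
2: 1 → 1
5: 4, 1, 3 → 3
4: 1, 3 → 2
1: 0
3: 0
Total: 5 + 1 + 3 + 2 + 0 + 0 = 11

11 pairs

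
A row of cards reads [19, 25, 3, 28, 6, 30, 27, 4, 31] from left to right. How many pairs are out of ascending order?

There are 13 inversions.

Count, for each position, how many later elements it exceeds:
19 → 3, 6, 4 → 3
25 → 3, 6, 4 → 3
3 → none → 0
28 → 6, 27, 4 → 3
6 → 4 → 1
30 → 27, 4 → 2
27 → 4 → 1
4 → none → 0
31 → none → 0
Sum: 3 + 3 + 0 + 3 + 1 + 2 + 1 + 0 + 0 = 13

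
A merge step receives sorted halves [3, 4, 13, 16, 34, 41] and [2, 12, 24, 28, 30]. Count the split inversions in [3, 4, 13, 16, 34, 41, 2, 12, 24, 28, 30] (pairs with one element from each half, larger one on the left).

16 cross-inversions

Count, for every r in R, how many entries of L exceed r:
r = 2: 3, 4, 13, 16, 34, 41 → 6
r = 12: 13, 16, 34, 41 → 4
r = 24: 34, 41 → 2
r = 28: 34, 41 → 2
r = 30: 34, 41 → 2
Cross-inversions: 6 + 4 + 2 + 2 + 2 = 16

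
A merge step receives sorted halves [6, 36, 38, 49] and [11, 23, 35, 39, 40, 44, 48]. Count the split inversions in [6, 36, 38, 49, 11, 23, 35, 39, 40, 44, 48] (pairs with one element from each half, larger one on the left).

13 cross-inversions

Take each right-half value and tally the left-half values above it:
r = 11: 36, 38, 49 → 3
r = 23: 36, 38, 49 → 3
r = 35: 36, 38, 49 → 3
r = 39: 49 → 1
r = 40: 49 → 1
r = 44: 49 → 1
r = 48: 49 → 1
Cross-inversions: 3 + 3 + 3 + 1 + 1 + 1 + 1 = 13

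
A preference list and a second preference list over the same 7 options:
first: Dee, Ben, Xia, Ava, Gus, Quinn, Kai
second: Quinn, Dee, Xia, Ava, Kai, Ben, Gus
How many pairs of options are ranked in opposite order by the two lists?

Assign each item its position (1..7) in the first ordering, then rewrite the second ordering as that position sequence:
positions: Dee→1, Ben→2, Xia→3, Ava→4, Gus→5, Quinn→6, Kai→7
second ordering as positions: [6, 1, 3, 4, 7, 2, 5]
Discordant pairs = inversions in this position sequence.
6: 1, 3, 4, 2, 5 → 5
1: 0
3: 2 → 1
4: 2 → 1
7: 2, 5 → 2
2: 0
5: 0
Total: 5 + 0 + 1 + 1 + 2 + 0 + 0 = 9

9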